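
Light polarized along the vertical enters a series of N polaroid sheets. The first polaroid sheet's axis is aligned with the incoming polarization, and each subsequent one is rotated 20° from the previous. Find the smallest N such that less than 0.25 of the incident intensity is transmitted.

First polarizer is aligned with the polarization: full transmission.
Each further stage multiplies by cos²(20°) = 0.883.
After N polarizers: T = 0.883^(N−1). Require T < 0.25 ⇒ N−1 > ln(0.25)/ln(0.883) = 11.14, so N−1 ≥ 12 and N = 13.
Check: N=13 gives T = 0.2247 < 0.25; N=12 gives T = 0.2545.

N = 13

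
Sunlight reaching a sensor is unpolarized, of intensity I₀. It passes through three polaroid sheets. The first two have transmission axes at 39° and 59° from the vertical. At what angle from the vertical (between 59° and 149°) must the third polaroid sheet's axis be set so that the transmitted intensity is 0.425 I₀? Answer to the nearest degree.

Unpolarized light through the first polarizer → I₁ = ½ I₀, now polarized at 39°.
I₂ = I₁ cos²(59° − 39°) = 0.5 I₀ · cos²(20°) = 0.4415 I₀.
Need I₃/I₀ = 0.425, so cos²(θ − 59°) = 0.425 / 0.4415 = 0.9626.
θ − 59° = arccos(√0.9626) = 11.2°, giving θ ≈ 59 + 11.2 = 70.2°.

θ ≈ 70°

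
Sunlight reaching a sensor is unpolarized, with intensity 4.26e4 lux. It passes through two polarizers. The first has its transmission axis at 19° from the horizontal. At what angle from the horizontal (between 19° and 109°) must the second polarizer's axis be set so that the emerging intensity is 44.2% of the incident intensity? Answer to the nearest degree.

θ ≈ 39°

Unpolarized light through the first polarizer → I₁ = ½ I₀, now polarized at 19°.
Need I₂/I₀ = 0.442, so cos²(θ − 19°) = 0.442 / 0.5 = 0.884.
θ − 19° = arccos(√0.884) = 19.9°, giving θ ≈ 19 + 19.9 = 38.9°.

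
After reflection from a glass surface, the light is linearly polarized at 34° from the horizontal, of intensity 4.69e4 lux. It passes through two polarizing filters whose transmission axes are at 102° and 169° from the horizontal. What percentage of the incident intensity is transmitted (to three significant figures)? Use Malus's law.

≈ 2.14%

By Malus's law, I₁ = 4.69e4 lux · cos²(68°) = 6581 lux.
I₂ = I₁ · cos²(67°) = 6581 · 0.1527 = 1005 lux.
That is 2.142% of the incident intensity.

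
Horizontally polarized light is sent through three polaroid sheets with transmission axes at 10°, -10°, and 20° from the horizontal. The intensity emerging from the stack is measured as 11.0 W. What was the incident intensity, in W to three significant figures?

I₀ ≈ 17.1 W

By Malus's law, I₁ = I₀ cos²(10° − 0°) = I₀ cos²(10°) = 0.9698 I₀.
I₂ = I₁ cos²(-10° − 10°) = 0.9698 I₀ · cos²(20°) = 0.8564 I₀.
I₃ = I₂ cos²(20° + 10°) = 0.8564 I₀ · cos²(30°) = 0.6423 I₀.
So 11.0 W = 0.6423 I₀, giving I₀ = 11.0/0.6423 = 17.13 W.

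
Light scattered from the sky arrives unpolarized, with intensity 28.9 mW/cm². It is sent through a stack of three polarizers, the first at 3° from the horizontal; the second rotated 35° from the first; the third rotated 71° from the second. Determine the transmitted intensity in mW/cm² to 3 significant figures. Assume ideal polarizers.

I ≈ 1.03 mW/cm²

Unpolarized light through the first polarizer → I₁ = 28.9 mW/cm²/2 = 14.45 mW/cm², polarized at 3°.
I₂ = I₁ · cos²(35°) = 14.45 · 0.671 = 9.696 mW/cm².
I₃ = I₂ · cos²(71°) = 9.696 · 0.106 = 1.028 mW/cm².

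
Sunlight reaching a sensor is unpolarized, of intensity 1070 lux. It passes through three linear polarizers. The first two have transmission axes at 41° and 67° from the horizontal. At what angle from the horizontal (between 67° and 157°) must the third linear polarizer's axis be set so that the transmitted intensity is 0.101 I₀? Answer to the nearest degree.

θ ≈ 127°

Unpolarized light through the first polarizer → I₁ = ½ I₀, now polarized at 41°.
I₂ = I₁ cos²(67° − 41°) = 0.5 I₀ · cos²(26°) = 0.4039 I₀.
Need I₃/I₀ = 0.101, so cos²(θ − 67°) = 0.101 / 0.4039 = 0.2501.
θ − 67° = arccos(√0.2501) = 60.0°, giving θ ≈ 67 + 60.0 = 127.0°.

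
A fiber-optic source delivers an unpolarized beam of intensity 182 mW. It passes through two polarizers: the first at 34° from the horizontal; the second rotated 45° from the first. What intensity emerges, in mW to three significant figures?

Unpolarized light through the first polarizer → I₁ = 182 mW/2 = 91 mW, polarized at 34°.
I₂ = I₁ · cos²(45°) = 91 · 0.5 = 45.5 mW.

I ≈ 45.5 mW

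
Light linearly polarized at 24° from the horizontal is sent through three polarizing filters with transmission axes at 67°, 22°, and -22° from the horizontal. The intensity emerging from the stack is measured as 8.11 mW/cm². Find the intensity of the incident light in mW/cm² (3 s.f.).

I₀ ≈ 58.6 mW/cm²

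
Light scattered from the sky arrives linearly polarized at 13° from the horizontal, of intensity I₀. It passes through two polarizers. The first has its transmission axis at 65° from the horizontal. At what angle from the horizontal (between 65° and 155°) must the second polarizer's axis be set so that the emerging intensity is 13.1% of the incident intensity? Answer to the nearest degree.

θ ≈ 119°

I₁ = I₀ cos²(65° − 13°) = I₀ cos²(52°) = 0.379 I₀.
Need I₂/I₀ = 0.131, so cos²(θ − 65°) = 0.131 / 0.379 = 0.3456.
θ − 65° = arccos(√0.3456) = 54.0°, giving θ ≈ 65 + 54.0 = 119.0°.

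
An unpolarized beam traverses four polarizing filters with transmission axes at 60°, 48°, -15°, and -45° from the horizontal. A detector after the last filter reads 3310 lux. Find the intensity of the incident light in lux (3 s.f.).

Unpolarized light through the first polarizer → I₁ = ½ I₀, now polarized at 60°.
I₂ = I₁ cos²(48° − 60°) = 0.5 I₀ · cos²(12°) = 0.4784 I₀.
I₃ = I₂ cos²(-15° − 48°) = 0.4784 I₀ · cos²(63°) = 0.0986 I₀.
I₄ = I₃ cos²(-45° + 15°) = 0.0986 I₀ · cos²(30°) = 0.07395 I₀.
So 3310 lux = 0.07395 I₀, giving I₀ = 3310/0.07395 = 4.476e+04 lux.

I₀ ≈ 4.48e4 lux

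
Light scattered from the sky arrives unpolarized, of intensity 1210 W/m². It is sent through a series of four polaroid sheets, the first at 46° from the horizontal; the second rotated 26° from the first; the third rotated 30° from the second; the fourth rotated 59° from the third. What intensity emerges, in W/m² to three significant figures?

I ≈ 97.2 W/m²

Unpolarized light through the first polarizer → I₁ = 1210 W/m²/2 = 605 W/m², polarized at 46°.
I₂ = I₁ · cos²(26°) = 605 · 0.8078 = 488.7 W/m².
I₃ = I₂ · cos²(30°) = 488.7 · 0.75 = 366.6 W/m².
I₄ = I₃ · cos²(59°) = 366.6 · 0.2653 = 97.23 W/m².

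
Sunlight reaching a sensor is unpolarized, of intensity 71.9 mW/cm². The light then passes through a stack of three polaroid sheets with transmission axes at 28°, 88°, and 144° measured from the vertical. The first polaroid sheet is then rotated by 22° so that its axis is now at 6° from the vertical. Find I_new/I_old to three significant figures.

I_new/I_old ≈ 0.0775

Before rotation:
Unpolarized light through the first polarizer → I₁ = ½ I₀, now polarized at 28°.
I₂ = I₁ cos²(88° − 28°) = 0.5 I₀ · cos²(60°) = 0.125 I₀.
I₃ = I₂ cos²(144° − 88°) = 0.125 I₀ · cos²(56°) = 0.03909 I₀.
After rotation:
Unpolarized light through the first polarizer → I₁ = ½ I₀, now polarized at 6°.
I₂ = I₁ cos²(88° − 6°) = 0.5 I₀ · cos²(82°) = 0.009685 I₀.
I₃ = I₂ cos²(144° − 88°) = 0.009685 I₀ · cos²(56°) = 0.003028 I₀.
Ratio = 0.003028 / 0.03909 = 0.07748.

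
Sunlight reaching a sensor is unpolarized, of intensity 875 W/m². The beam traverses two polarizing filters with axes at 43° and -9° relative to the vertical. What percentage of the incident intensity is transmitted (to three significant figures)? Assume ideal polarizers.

≈ 19.0%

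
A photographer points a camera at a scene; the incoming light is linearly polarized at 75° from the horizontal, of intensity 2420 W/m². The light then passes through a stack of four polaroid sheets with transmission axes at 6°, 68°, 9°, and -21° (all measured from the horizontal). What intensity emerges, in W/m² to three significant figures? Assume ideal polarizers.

I ≈ 13.6 W/m²

I₁ = 2420 W/m² · cos²(69°) = 310.8 W/m².
I₂ = I₁ · cos²(62°) = 310.8 · 0.2204 = 68.5 W/m².
I₃ = I₂ · cos²(59°) = 68.5 · 0.2653 = 18.17 W/m².
I₄ = I₃ · cos²(30°) = 18.17 · 0.75 = 13.63 W/m².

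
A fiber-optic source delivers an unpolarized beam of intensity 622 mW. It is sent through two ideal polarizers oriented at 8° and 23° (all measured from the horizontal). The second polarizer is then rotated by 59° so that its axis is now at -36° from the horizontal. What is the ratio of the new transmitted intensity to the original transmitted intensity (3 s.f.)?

Before rotation:
Unpolarized light through the first polarizer → I₁ = ½ I₀, now polarized at 8°.
I₂ = I₁ cos²(23° − 8°) = 0.5 I₀ · cos²(15°) = 0.4665 I₀.
After rotation:
Unpolarized light through the first polarizer → I₁ = ½ I₀, now polarized at 8°.
I₂ = I₁ cos²(-36° − 8°) = 0.5 I₀ · cos²(44°) = 0.2587 I₀.
Ratio = 0.2587 / 0.4665 = 0.5546.

I_new/I_old ≈ 0.555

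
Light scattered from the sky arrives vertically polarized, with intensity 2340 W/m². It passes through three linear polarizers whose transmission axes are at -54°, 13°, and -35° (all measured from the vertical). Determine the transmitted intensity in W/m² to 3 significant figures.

By Malus's law, I₁ = 2340 W/m² · cos²(54°) = 808.5 W/m².
I₂ = I₁ · cos²(67°) = 808.5 · 0.1527 = 123.4 W/m².
I₃ = I₂ · cos²(48°) = 123.4 · 0.4477 = 55.26 W/m².

I ≈ 55.3 W/m²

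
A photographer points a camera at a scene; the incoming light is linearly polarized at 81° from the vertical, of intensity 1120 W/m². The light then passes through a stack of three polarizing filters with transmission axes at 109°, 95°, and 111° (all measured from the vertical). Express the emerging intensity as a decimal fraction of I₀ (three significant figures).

I/I₀ ≈ 0.678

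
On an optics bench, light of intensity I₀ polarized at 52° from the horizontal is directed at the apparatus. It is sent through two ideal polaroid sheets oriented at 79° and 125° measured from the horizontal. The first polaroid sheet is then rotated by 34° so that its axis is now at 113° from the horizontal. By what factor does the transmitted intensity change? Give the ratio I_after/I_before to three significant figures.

I_new/I_old ≈ 0.587

Before rotation:
By Malus's law, I₁ = I₀ cos²(79° − 52°) = I₀ cos²(27°) = 0.7939 I₀.
I₂ = I₁ cos²(125° − 79°) = 0.7939 I₀ · cos²(46°) = 0.3831 I₀.
After rotation:
I₁ = I₀ cos²(113° − 52°) = I₀ cos²(61°) = 0.235 I₀.
I₂ = I₁ cos²(125° − 113°) = 0.235 I₀ · cos²(12°) = 0.2249 I₀.
Ratio = 0.2249 / 0.3831 = 0.587.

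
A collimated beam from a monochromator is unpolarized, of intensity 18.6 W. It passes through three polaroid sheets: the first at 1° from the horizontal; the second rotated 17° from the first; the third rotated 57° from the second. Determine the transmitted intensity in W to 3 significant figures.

I ≈ 2.52 W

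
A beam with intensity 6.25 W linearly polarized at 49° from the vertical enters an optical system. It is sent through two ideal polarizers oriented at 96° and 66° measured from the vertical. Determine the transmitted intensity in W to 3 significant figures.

I₁ = 6.25 W · cos²(47°) = 2.907 W.
I₂ = I₁ · cos²(30°) = 2.907 · 0.75 = 2.18 W.

I ≈ 2.18 W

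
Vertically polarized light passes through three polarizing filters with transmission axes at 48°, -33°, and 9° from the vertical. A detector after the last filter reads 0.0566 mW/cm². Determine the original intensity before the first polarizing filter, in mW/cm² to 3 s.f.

I₁ = I₀ cos²(48° − 0°) = I₀ cos²(48°) = 0.4477 I₀.
I₂ = I₁ cos²(-33° − 48°) = 0.4477 I₀ · cos²(81°) = 0.01096 I₀.
I₃ = I₂ cos²(9° + 33°) = 0.01096 I₀ · cos²(42°) = 0.006051 I₀.
So 0.0566 mW/cm² = 0.006051 I₀, giving I₀ = 0.0566/0.006051 = 9.354 mW/cm².

I₀ ≈ 9.35 mW/cm²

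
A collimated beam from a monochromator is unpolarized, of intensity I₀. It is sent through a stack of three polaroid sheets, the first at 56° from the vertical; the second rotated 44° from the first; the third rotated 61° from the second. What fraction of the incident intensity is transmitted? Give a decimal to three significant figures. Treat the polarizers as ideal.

≈ 0.0608 I₀

Unpolarized light through the first polarizer → I₁ = ½ I₀, now polarized at 56°.
I₂ = I₁ cos²(44°) = 0.5 · 0.5174 I₀ = 0.2587 I₀.
I₃ = I₂ cos²(61°) = 0.2587 · 0.235 I₀ = 0.06081 I₀.
Transmitted fraction = 0.06081.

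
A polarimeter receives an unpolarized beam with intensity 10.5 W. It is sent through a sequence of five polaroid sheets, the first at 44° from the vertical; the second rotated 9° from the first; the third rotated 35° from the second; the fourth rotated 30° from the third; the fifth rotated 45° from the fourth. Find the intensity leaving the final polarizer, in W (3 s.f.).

Unpolarized light through the first polarizer → I₁ = 10.5 W/2 = 5.25 W, polarized at 44°.
I₂ = I₁ · cos²(9°) = 5.25 · 0.9755 = 5.122 W.
I₃ = I₂ · cos²(35°) = 5.122 · 0.671 = 3.437 W.
I₄ = I₃ · cos²(30°) = 3.437 · 0.75 = 2.577 W.
I₅ = I₄ · cos²(45°) = 2.577 · 0.5 = 1.289 W.

I ≈ 1.29 W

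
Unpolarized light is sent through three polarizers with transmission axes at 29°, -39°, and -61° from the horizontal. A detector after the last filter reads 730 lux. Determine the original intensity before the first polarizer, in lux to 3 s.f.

I₀ ≈ 1.21e4 lux

Unpolarized light through the first polarizer → I₁ = ½ I₀, now polarized at 29°.
I₂ = I₁ cos²(-39° − 29°) = 0.5 I₀ · cos²(68°) = 0.07017 I₀.
I₃ = I₂ cos²(-61° + 39°) = 0.07017 I₀ · cos²(22°) = 0.06032 I₀.
So 730 lux = 0.06032 I₀, giving I₀ = 730/0.06032 = 1.21e+04 lux.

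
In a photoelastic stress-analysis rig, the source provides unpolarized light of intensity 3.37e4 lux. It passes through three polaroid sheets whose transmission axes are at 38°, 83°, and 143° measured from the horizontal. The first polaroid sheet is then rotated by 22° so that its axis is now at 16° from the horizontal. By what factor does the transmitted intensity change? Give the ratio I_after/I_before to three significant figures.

I_new/I_old ≈ 0.305

Before rotation:
Unpolarized light through the first polarizer → I₁ = ½ I₀, now polarized at 38°.
I₂ = I₁ cos²(83° − 38°) = 0.5 I₀ · cos²(45°) = 0.25 I₀.
I₃ = I₂ cos²(143° − 83°) = 0.25 I₀ · cos²(60°) = 0.0625 I₀.
After rotation:
Unpolarized light through the first polarizer → I₁ = ½ I₀, now polarized at 16°.
I₂ = I₁ cos²(83° − 16°) = 0.5 I₀ · cos²(67°) = 0.07634 I₀.
I₃ = I₂ cos²(143° − 83°) = 0.07634 I₀ · cos²(60°) = 0.01908 I₀.
Ratio = 0.01908 / 0.0625 = 0.3053.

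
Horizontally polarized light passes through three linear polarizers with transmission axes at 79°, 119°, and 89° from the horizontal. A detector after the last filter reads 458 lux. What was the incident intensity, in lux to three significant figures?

I₁ = I₀ cos²(79° − 0°) = I₀ cos²(79°) = 0.03641 I₀.
I₂ = I₁ cos²(119° − 79°) = 0.03641 I₀ · cos²(40°) = 0.02137 I₀.
I₃ = I₂ cos²(89° − 119°) = 0.02137 I₀ · cos²(30°) = 0.01602 I₀.
So 458 lux = 0.01602 I₀, giving I₀ = 458/0.01602 = 2.858e+04 lux.

I₀ ≈ 2.86e4 lux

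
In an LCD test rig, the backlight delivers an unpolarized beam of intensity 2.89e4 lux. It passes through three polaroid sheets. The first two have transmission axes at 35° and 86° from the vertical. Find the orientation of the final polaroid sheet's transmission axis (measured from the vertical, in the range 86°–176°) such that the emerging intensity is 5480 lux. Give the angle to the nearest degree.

Unpolarized light through the first polarizer → I₁ = ½ I₀, now polarized at 35°.
I₂ = I₁ cos²(86° − 35°) = 0.5 I₀ · cos²(51°) = 0.198 I₀.
Target fraction: 5480 / 2.89e4 lux = 0.1896 of I₀.
Need I₃/I₀ = 0.1896, so cos²(θ − 86°) = 0.1896 / 0.198 = 0.9576.
θ − 86° = arccos(√0.9576) = 11.9°, giving θ ≈ 86 + 11.9 = 97.9°.

θ ≈ 98°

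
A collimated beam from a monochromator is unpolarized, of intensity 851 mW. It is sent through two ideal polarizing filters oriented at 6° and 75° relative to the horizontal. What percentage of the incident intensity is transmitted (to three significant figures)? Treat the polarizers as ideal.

≈ 6.42%

Unpolarized light through the first polarizer → I₁ = 851 mW/2 = 425.5 mW, polarized at 6°.
I₂ = I₁ · cos²(69°) = 425.5 · 0.1284 = 54.65 mW.
That is 6.421% of the incident intensity.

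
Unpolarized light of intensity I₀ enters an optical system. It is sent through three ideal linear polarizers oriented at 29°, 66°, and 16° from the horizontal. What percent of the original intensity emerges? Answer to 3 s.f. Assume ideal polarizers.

Unpolarized light through the first polarizer → I₁ = ½ I₀, now polarized at 29°.
I₂ = I₁ cos²(66° − 29°) = 0.5 I₀ · cos²(37°) = 0.3189 I₀.
I₃ = I₂ cos²(16° − 66°) = 0.3189 I₀ · cos²(50°) = 0.1318 I₀.
That is 13.18% of the incident intensity.

≈ 13.2%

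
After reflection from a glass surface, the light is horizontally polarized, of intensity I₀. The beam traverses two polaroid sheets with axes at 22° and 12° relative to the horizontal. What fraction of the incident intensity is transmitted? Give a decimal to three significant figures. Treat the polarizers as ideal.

≈ 0.834 I₀

By Malus's law, I₁ = I₀ cos²(22° − 0°) = I₀ cos²(22°) = 0.8597 I₀.
I₂ = I₁ cos²(12° − 22°) = 0.8597 I₀ · cos²(10°) = 0.8337 I₀.
Transmitted fraction = 0.8337.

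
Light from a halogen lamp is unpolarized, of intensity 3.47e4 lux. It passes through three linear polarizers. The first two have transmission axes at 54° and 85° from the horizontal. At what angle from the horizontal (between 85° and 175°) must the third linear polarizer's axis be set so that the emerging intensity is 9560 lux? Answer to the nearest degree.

θ ≈ 115°

Unpolarized light through the first polarizer → I₁ = ½ I₀, now polarized at 54°.
I₂ = I₁ cos²(85° − 54°) = 0.5 I₀ · cos²(31°) = 0.3674 I₀.
Target fraction: 9560 / 3.47e4 lux = 0.2755 of I₀.
Need I₃/I₀ = 0.2755, so cos²(θ − 85°) = 0.2755 / 0.3674 = 0.7499.
θ − 85° = arccos(√0.7499) = 30.0°, giving θ ≈ 85 + 30.0 = 115.0°.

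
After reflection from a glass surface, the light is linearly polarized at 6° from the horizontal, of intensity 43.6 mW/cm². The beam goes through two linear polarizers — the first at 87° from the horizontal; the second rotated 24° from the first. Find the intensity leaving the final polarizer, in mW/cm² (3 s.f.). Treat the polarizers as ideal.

I ≈ 0.890 mW/cm²

I₁ = 43.6 mW/cm² · cos²(81°) = 1.067 mW/cm².
I₂ = I₁ · cos²(24°) = 1.067 · 0.8346 = 0.8905 mW/cm².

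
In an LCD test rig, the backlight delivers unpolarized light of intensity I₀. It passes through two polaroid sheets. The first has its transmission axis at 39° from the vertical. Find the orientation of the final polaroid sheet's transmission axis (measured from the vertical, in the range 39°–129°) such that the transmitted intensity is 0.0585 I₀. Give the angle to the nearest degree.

θ ≈ 109°

Unpolarized light through the first polarizer → I₁ = ½ I₀, now polarized at 39°.
Need I₂/I₀ = 0.0585, so cos²(θ − 39°) = 0.0585 / 0.5 = 0.117.
θ − 39° = arccos(√0.117) = 70.0°, giving θ ≈ 39 + 70.0 = 109.0°.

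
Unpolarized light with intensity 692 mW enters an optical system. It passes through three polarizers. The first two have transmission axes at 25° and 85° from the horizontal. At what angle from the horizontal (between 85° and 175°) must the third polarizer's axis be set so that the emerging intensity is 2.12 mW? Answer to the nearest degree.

Unpolarized light through the first polarizer → I₁ = ½ I₀, now polarized at 25°.
I₂ = I₁ cos²(85° − 25°) = 0.5 I₀ · cos²(60°) = 0.125 I₀.
Target fraction: 2.12 / 692 mW = 0.003064 of I₀.
Need I₃/I₀ = 0.003064, so cos²(θ − 85°) = 0.003064 / 0.125 = 0.02451.
θ − 85° = arccos(√0.02451) = 81.0°, giving θ ≈ 85 + 81.0 = 166.0°.

θ ≈ 166°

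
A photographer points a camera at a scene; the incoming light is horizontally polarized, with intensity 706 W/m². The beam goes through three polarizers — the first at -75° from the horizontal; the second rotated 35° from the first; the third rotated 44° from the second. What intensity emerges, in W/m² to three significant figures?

I₁ = 706 W/m² · cos²(75°) = 47.29 W/m².
I₂ = I₁ · cos²(35°) = 47.29 · 0.671 = 31.73 W/m².
I₃ = I₂ · cos²(44°) = 31.73 · 0.5174 = 16.42 W/m².

I ≈ 16.4 W/m²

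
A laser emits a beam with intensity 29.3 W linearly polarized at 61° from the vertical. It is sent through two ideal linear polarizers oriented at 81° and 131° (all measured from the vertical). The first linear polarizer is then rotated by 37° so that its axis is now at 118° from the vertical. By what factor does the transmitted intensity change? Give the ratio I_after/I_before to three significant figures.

I_new/I_old ≈ 0.772

Before rotation:
I₁ = I₀ cos²(81° − 61°) = I₀ cos²(20°) = 0.883 I₀.
I₂ = I₁ cos²(131° − 81°) = 0.883 I₀ · cos²(50°) = 0.3648 I₀.
After rotation:
I₁ = I₀ cos²(118° − 61°) = I₀ cos²(57°) = 0.2966 I₀.
I₂ = I₁ cos²(131° − 118°) = 0.2966 I₀ · cos²(13°) = 0.2816 I₀.
Ratio = 0.2816 / 0.3648 = 0.7719.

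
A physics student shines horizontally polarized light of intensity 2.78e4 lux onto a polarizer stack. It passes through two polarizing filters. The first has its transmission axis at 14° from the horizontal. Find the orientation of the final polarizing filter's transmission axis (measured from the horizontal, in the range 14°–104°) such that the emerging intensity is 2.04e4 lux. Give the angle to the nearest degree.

I₁ = I₀ cos²(14° − 0°) = I₀ cos²(14°) = 0.9415 I₀.
Target fraction: 2.04e4 / 2.78e4 lux = 0.7338 of I₀.
Need I₂/I₀ = 0.7338, so cos²(θ − 14°) = 0.7338 / 0.9415 = 0.7794.
θ − 14° = arccos(√0.7794) = 28.0°, giving θ ≈ 14 + 28.0 = 42.0°.

θ ≈ 42°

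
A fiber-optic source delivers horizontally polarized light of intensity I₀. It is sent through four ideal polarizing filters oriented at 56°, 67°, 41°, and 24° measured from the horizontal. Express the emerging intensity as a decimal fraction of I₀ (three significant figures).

≈ 0.223 I₀

I₁ = I₀ cos²(56° − 0°) = I₀ cos²(56°) = 0.3127 I₀.
I₂ = I₁ cos²(67° − 56°) = 0.3127 I₀ · cos²(11°) = 0.3013 I₀.
I₃ = I₂ cos²(41° − 67°) = 0.3013 I₀ · cos²(26°) = 0.2434 I₀.
I₄ = I₃ cos²(24° − 41°) = 0.2434 I₀ · cos²(17°) = 0.2226 I₀.
Transmitted fraction = 0.2226.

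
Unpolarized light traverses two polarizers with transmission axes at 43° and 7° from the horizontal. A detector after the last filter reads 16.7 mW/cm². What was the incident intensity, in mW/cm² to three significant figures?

Unpolarized light through the first polarizer → I₁ = ½ I₀, now polarized at 43°.
I₂ = I₁ cos²(7° − 43°) = 0.5 I₀ · cos²(36°) = 0.3273 I₀.
So 16.7 mW/cm² = 0.3273 I₀, giving I₀ = 16.7/0.3273 = 51.03 mW/cm².

I₀ ≈ 51.0 mW/cm²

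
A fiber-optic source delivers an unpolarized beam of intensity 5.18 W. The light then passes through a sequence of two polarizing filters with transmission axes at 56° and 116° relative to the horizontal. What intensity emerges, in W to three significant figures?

I ≈ 0.648 W

Unpolarized light through the first polarizer → I₁ = 5.18 W/2 = 2.59 W, polarized at 56°.
I₂ = I₁ · cos²(60°) = 2.59 · 0.25 = 0.6475 W.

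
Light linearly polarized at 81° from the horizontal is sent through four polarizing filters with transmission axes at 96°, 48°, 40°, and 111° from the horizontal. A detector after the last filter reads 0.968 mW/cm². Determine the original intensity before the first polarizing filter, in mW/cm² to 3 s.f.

I₀ ≈ 22.3 mW/cm²

By Malus's law, I₁ = I₀ cos²(96° − 81°) = I₀ cos²(15°) = 0.933 I₀.
I₂ = I₁ cos²(48° − 96°) = 0.933 I₀ · cos²(48°) = 0.4177 I₀.
I₃ = I₂ cos²(40° − 48°) = 0.4177 I₀ · cos²(8°) = 0.4097 I₀.
I₄ = I₃ cos²(111° − 40°) = 0.4097 I₀ · cos²(71°) = 0.04342 I₀.
So 0.968 mW/cm² = 0.04342 I₀, giving I₀ = 0.968/0.04342 = 22.29 mW/cm².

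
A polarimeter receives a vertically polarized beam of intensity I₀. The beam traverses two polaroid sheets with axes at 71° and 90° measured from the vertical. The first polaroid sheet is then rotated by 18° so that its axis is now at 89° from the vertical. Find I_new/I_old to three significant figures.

I_new/I_old ≈ 0.00321

Before rotation:
I₁ = I₀ cos²(71° − 0°) = I₀ cos²(71°) = 0.106 I₀.
I₂ = I₁ cos²(90° − 71°) = 0.106 I₀ · cos²(19°) = 0.09476 I₀.
After rotation:
I₁ = I₀ cos²(89° − 0°) = I₀ cos²(89°) = 0.0003046 I₀.
I₂ = I₁ cos²(90° − 89°) = 0.0003046 I₀ · cos²(1°) = 0.0003045 I₀.
Ratio = 0.0003045 / 0.09476 = 0.003213.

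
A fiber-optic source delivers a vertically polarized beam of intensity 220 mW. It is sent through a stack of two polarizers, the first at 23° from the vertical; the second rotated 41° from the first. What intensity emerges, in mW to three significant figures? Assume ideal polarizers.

I ≈ 106 mW

I₁ = 220 mW · cos²(23°) = 186.4 mW.
I₂ = I₁ · cos²(41°) = 186.4 · 0.5696 = 106.2 mW.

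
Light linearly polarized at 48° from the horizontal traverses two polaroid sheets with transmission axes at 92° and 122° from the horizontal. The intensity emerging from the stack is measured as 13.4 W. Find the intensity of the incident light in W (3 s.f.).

I₀ ≈ 34.5 W

By Malus's law, I₁ = I₀ cos²(92° − 48°) = I₀ cos²(44°) = 0.5174 I₀.
I₂ = I₁ cos²(122° − 92°) = 0.5174 I₀ · cos²(30°) = 0.3881 I₀.
So 13.4 W = 0.3881 I₀, giving I₀ = 13.4/0.3881 = 34.53 W.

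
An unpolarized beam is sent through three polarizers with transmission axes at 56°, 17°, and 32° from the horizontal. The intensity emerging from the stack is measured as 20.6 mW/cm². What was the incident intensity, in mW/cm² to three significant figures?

I₀ ≈ 73.1 mW/cm²

Unpolarized light through the first polarizer → I₁ = ½ I₀, now polarized at 56°.
I₂ = I₁ cos²(17° − 56°) = 0.5 I₀ · cos²(39°) = 0.302 I₀.
I₃ = I₂ cos²(32° − 17°) = 0.302 I₀ · cos²(15°) = 0.2817 I₀.
So 20.6 mW/cm² = 0.2817 I₀, giving I₀ = 20.6/0.2817 = 73.11 mW/cm².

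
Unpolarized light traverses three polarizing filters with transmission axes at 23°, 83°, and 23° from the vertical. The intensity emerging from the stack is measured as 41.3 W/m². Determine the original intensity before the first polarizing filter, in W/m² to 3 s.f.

Unpolarized light through the first polarizer → I₁ = ½ I₀, now polarized at 23°.
I₂ = I₁ cos²(83° − 23°) = 0.5 I₀ · cos²(60°) = 0.125 I₀.
I₃ = I₂ cos²(23° − 83°) = 0.125 I₀ · cos²(60°) = 0.03125 I₀.
So 41.3 W/m² = 0.03125 I₀, giving I₀ = 41.3/0.03125 = 1322 W/m².

I₀ ≈ 1320 W/m²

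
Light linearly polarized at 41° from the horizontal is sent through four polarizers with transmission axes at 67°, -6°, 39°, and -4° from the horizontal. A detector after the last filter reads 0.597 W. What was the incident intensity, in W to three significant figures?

I₀ ≈ 32.3 W

I₁ = I₀ cos²(67° − 41°) = I₀ cos²(26°) = 0.8078 I₀.
I₂ = I₁ cos²(-6° − 67°) = 0.8078 I₀ · cos²(73°) = 0.06905 I₀.
I₃ = I₂ cos²(39° + 6°) = 0.06905 I₀ · cos²(45°) = 0.03453 I₀.
I₄ = I₃ cos²(-4° − 39°) = 0.03453 I₀ · cos²(43°) = 0.01847 I₀.
So 0.597 W = 0.01847 I₀, giving I₀ = 0.597/0.01847 = 32.33 W.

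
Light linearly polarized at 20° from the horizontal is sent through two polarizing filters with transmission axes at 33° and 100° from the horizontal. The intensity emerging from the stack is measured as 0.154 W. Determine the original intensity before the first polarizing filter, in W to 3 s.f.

I₁ = I₀ cos²(33° − 20°) = I₀ cos²(13°) = 0.9494 I₀.
I₂ = I₁ cos²(100° − 33°) = 0.9494 I₀ · cos²(67°) = 0.1449 I₀.
So 0.154 W = 0.1449 I₀, giving I₀ = 0.154/0.1449 = 1.062 W.

I₀ ≈ 1.06 W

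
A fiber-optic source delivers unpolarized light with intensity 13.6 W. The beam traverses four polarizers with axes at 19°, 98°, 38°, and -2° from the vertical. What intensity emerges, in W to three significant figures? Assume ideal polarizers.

I ≈ 0.0363 W

Unpolarized light through the first polarizer → I₁ = 13.6 W/2 = 6.8 W, polarized at 19°.
I₂ = I₁ · cos²(79°) = 6.8 · 0.03641 = 0.2476 W.
I₃ = I₂ · cos²(60°) = 0.2476 · 0.25 = 0.06189 W.
I₄ = I₃ · cos²(40°) = 0.06189 · 0.5868 = 0.03632 W.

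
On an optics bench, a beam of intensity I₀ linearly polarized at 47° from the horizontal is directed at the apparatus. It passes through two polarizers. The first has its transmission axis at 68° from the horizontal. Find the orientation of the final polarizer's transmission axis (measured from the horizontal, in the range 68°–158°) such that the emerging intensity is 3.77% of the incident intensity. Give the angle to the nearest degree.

I₁ = I₀ cos²(68° − 47°) = I₀ cos²(21°) = 0.8716 I₀.
Need I₂/I₀ = 0.0377, so cos²(θ − 68°) = 0.0377 / 0.8716 = 0.04326.
θ − 68° = arccos(√0.04326) = 78.0°, giving θ ≈ 68 + 78.0 = 146.0°.

θ ≈ 146°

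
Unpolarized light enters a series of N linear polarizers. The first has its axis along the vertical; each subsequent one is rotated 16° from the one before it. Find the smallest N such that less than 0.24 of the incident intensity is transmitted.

First polarizer halves the unpolarized light: factor 1/2.
Each further stage multiplies by cos²(16°) = 0.924.
After N polarizers: T = 0.5·0.924^(N−1). Require T < 0.24 ⇒ N−1 > ln(0.24/0.5)/ln(0.924) = 9.29, so N−1 ≥ 10 and N = 11.
Check: N=11 gives T = 0.2269 < 0.24; N=10 gives T = 0.2455.

N = 11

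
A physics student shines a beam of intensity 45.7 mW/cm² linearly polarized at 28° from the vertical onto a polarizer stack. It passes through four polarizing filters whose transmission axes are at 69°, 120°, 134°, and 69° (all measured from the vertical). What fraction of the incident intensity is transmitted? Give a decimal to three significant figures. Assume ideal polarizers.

I₁ = 45.7 mW/cm² · cos²(41°) = 26.03 mW/cm².
I₂ = I₁ · cos²(51°) = 26.03 · 0.396 = 10.31 mW/cm².
I₃ = I₂ · cos²(14°) = 10.31 · 0.9415 = 9.706 mW/cm².
I₄ = I₃ · cos²(65°) = 9.706 · 0.1786 = 1.734 mW/cm².
Transmitted fraction = 0.03793.

I/I₀ ≈ 0.0379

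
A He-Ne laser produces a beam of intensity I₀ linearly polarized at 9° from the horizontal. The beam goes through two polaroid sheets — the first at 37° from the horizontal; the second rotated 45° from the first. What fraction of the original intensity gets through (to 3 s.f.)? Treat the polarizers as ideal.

I₁ = I₀ cos²(37° − 9°) = I₀ cos²(28°) = 0.7796 I₀.
I₂ = I₁ cos²(45°) = 0.7796 · 0.5 I₀ = 0.3898 I₀.
Transmitted fraction = 0.3898.

≈ 0.390 I₀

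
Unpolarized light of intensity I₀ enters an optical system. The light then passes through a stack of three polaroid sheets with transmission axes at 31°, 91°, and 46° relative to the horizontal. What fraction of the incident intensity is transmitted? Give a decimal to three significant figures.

≈ 0.0625 I₀

Unpolarized light through the first polarizer → I₁ = ½ I₀, now polarized at 31°.
I₂ = I₁ cos²(91° − 31°) = 0.5 I₀ · cos²(60°) = 0.125 I₀.
I₃ = I₂ cos²(46° − 91°) = 0.125 I₀ · cos²(45°) = 0.0625 I₀.
Transmitted fraction = 0.0625.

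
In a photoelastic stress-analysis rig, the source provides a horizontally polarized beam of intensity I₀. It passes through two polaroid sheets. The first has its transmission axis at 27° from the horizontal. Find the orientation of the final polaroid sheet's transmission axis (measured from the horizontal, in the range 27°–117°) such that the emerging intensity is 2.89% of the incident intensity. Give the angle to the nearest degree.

θ ≈ 106°

By Malus's law, I₁ = I₀ cos²(27° − 0°) = I₀ cos²(27°) = 0.7939 I₀.
Need I₂/I₀ = 0.0289, so cos²(θ − 27°) = 0.0289 / 0.7939 = 0.0364.
θ − 27° = arccos(√0.0364) = 79.0°, giving θ ≈ 27 + 79.0 = 106.0°.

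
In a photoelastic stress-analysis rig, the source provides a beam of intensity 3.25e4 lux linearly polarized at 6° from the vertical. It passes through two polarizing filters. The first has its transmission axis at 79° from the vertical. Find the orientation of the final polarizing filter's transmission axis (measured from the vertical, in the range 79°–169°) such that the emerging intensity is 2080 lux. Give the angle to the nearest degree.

By Malus's law, I₁ = I₀ cos²(79° − 6°) = I₀ cos²(73°) = 0.08548 I₀.
Target fraction: 2080 / 3.25e4 lux = 0.064 of I₀.
Need I₂/I₀ = 0.064, so cos²(θ − 79°) = 0.064 / 0.08548 = 0.7487.
θ − 79° = arccos(√0.7487) = 30.1°, giving θ ≈ 79 + 30.1 = 109.1°.

θ ≈ 109°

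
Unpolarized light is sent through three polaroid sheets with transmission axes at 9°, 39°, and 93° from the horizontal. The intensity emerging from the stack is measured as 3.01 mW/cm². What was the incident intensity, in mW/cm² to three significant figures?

I₀ ≈ 23.2 mW/cm²

Unpolarized light through the first polarizer → I₁ = ½ I₀, now polarized at 9°.
I₂ = I₁ cos²(39° − 9°) = 0.5 I₀ · cos²(30°) = 0.375 I₀.
I₃ = I₂ cos²(93° − 39°) = 0.375 I₀ · cos²(54°) = 0.1296 I₀.
So 3.01 mW/cm² = 0.1296 I₀, giving I₀ = 3.01/0.1296 = 23.23 mW/cm².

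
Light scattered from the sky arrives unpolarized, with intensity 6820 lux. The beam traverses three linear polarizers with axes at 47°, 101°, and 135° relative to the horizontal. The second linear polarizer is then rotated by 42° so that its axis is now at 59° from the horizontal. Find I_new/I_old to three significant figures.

Before rotation:
Unpolarized light through the first polarizer → I₁ = ½ I₀, now polarized at 47°.
I₂ = I₁ cos²(101° − 47°) = 0.5 I₀ · cos²(54°) = 0.1727 I₀.
I₃ = I₂ cos²(135° − 101°) = 0.1727 I₀ · cos²(34°) = 0.1187 I₀.
After rotation:
Unpolarized light through the first polarizer → I₁ = ½ I₀, now polarized at 47°.
I₂ = I₁ cos²(59° − 47°) = 0.5 I₀ · cos²(12°) = 0.4784 I₀.
I₃ = I₂ cos²(135° − 59°) = 0.4784 I₀ · cos²(76°) = 0.028 I₀.
Ratio = 0.028 / 0.1187 = 0.2358.

I_new/I_old ≈ 0.236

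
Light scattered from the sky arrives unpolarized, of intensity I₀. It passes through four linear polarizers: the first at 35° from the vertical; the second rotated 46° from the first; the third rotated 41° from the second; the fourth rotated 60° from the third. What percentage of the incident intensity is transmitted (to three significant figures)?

Unpolarized light through the first polarizer → I₁ = ½ I₀, now polarized at 35°.
I₂ = I₁ cos²(46°) = 0.5 · 0.4826 I₀ = 0.2413 I₀.
I₃ = I₂ cos²(41°) = 0.2413 · 0.5696 I₀ = 0.1374 I₀.
I₄ = I₃ cos²(60°) = 0.1374 · 0.25 I₀ = 0.03436 I₀.
That is 3.436% of the incident intensity.

≈ 3.44%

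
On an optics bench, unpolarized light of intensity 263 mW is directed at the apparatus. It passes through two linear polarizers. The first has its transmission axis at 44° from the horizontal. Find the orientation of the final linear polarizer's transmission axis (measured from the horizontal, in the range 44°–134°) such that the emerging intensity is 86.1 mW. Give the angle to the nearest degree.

θ ≈ 80°

Unpolarized light through the first polarizer → I₁ = ½ I₀, now polarized at 44°.
Target fraction: 86.1 / 263 mW = 0.3274 of I₀.
Need I₂/I₀ = 0.3274, so cos²(θ − 44°) = 0.3274 / 0.5 = 0.6548.
θ − 44° = arccos(√0.6548) = 36.0°, giving θ ≈ 44 + 36.0 = 80.0°.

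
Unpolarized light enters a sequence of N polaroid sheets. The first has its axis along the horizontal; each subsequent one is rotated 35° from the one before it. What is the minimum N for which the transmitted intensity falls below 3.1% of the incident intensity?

First polarizer halves the unpolarized light: factor 1/2.
Each further stage multiplies by cos²(35°) = 0.671.
After N polarizers: T = 0.5·0.671^(N−1). Require T < 0.031 ⇒ N−1 > ln(0.031/0.5)/ln(0.671) = 6.97, so N−1 ≥ 7 and N = 8.
Check: N=8 gives T = 0.03062 < 0.031; N=7 gives T = 0.04564.

N = 8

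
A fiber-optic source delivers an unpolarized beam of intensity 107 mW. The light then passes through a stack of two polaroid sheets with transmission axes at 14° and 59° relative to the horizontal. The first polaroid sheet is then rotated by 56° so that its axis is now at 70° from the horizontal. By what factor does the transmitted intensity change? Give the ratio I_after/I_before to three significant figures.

I_new/I_old ≈ 1.93

Before rotation:
Unpolarized light through the first polarizer → I₁ = ½ I₀, now polarized at 14°.
I₂ = I₁ cos²(59° − 14°) = 0.5 I₀ · cos²(45°) = 0.25 I₀.
After rotation:
Unpolarized light through the first polarizer → I₁ = ½ I₀, now polarized at 70°.
I₂ = I₁ cos²(59° − 70°) = 0.5 I₀ · cos²(11°) = 0.4818 I₀.
Ratio = 0.4818 / 0.25 = 1.927.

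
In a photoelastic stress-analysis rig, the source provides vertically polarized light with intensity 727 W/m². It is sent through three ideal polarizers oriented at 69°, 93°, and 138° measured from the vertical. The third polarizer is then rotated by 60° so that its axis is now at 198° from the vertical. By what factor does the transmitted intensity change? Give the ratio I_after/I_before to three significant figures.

I_new/I_old ≈ 0.134

Before rotation:
By Malus's law, I₁ = I₀ cos²(69° − 0°) = I₀ cos²(69°) = 0.1284 I₀.
I₂ = I₁ cos²(93° − 69°) = 0.1284 I₀ · cos²(24°) = 0.1072 I₀.
I₃ = I₂ cos²(138° − 93°) = 0.1072 I₀ · cos²(45°) = 0.05359 I₀.
After rotation:
I₁ = I₀ cos²(69° − 0°) = I₀ cos²(69°) = 0.1284 I₀.
I₂ = I₁ cos²(93° − 69°) = 0.1284 I₀ · cos²(24°) = 0.1072 I₀.
Angle between axes 2 and 3: 75°. I₃ = 0.1072 I₀ · cos²(75°) = 0.00718 I₀.
Ratio = 0.00718 / 0.05359 = 0.134.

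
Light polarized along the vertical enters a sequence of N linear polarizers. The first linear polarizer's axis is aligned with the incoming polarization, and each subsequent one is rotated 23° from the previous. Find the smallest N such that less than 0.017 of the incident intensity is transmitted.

First polarizer is aligned with the polarization: full transmission.
Each further stage multiplies by cos²(23°) = 0.8473.
After N polarizers: T = 0.8473^(N−1). Require T < 0.017 ⇒ N−1 > ln(0.017)/ln(0.8473) = 24.59, so N−1 ≥ 25 and N = 26.
Check: N=26 gives T = 0.0159 < 0.017; N=25 gives T = 0.01876.

N = 26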